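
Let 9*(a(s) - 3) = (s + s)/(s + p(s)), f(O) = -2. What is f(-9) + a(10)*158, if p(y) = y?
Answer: 4406/9 ≈ 489.56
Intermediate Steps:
a(s) = 28/9 (a(s) = 3 + ((s + s)/(s + s))/9 = 3 + ((2*s)/((2*s)))/9 = 3 + ((2*s)*(1/(2*s)))/9 = 3 + (1/9)*1 = 3 + 1/9 = 28/9)
f(-9) + a(10)*158 = -2 + (28/9)*158 = -2 + 4424/9 = 4406/9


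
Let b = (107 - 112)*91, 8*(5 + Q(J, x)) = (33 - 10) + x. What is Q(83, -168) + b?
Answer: -3825/8 ≈ -478.13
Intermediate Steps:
Q(J, x) = -17/8 + x/8 (Q(J, x) = -5 + ((33 - 10) + x)/8 = -5 + (23 + x)/8 = -5 + (23/8 + x/8) = -17/8 + x/8)
b = -455 (b = -5*91 = -455)
Q(83, -168) + b = (-17/8 + (⅛)*(-168)) - 455 = (-17/8 - 21) - 455 = -185/8 - 455 = -3825/8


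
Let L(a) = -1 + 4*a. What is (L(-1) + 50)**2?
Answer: 2025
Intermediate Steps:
(L(-1) + 50)**2 = ((-1 + 4*(-1)) + 50)**2 = ((-1 - 4) + 50)**2 = (-5 + 50)**2 = 45**2 = 2025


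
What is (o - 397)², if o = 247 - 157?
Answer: 94249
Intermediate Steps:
o = 90
(o - 397)² = (90 - 397)² = (-307)² = 94249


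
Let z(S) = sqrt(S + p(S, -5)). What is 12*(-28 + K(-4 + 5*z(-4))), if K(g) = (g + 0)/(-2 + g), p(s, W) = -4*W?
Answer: -2256/7 ≈ -322.29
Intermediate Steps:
z(S) = sqrt(20 + S) (z(S) = sqrt(S - 4*(-5)) = sqrt(S + 20) = sqrt(20 + S))
K(g) = g/(-2 + g)
12*(-28 + K(-4 + 5*z(-4))) = 12*(-28 + (-4 + 5*sqrt(20 - 4))/(-2 + (-4 + 5*sqrt(20 - 4)))) = 12*(-28 + (-4 + 5*sqrt(16))/(-2 + (-4 + 5*sqrt(16)))) = 12*(-28 + (-4 + 5*4)/(-2 + (-4 + 5*4))) = 12*(-28 + (-4 + 20)/(-2 + (-4 + 20))) = 12*(-28 + 16/(-2 + 16)) = 12*(-28 + 16/14) = 12*(-28 + 16*(1/14)) = 12*(-28 + 8/7) = 12*(-188/7) = -2256/7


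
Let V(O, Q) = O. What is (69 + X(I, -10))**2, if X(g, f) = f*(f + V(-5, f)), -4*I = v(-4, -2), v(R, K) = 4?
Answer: 47961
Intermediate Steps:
I = -1 (I = -1/4*4 = -1)
X(g, f) = f*(-5 + f) (X(g, f) = f*(f - 5) = f*(-5 + f))
(69 + X(I, -10))**2 = (69 - 10*(-5 - 10))**2 = (69 - 10*(-15))**2 = (69 + 150)**2 = 219**2 = 47961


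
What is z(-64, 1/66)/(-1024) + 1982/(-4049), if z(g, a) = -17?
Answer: -1960735/4146176 ≈ -0.47290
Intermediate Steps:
z(-64, 1/66)/(-1024) + 1982/(-4049) = -17/(-1024) + 1982/(-4049) = -17*(-1/1024) + 1982*(-1/4049) = 17/1024 - 1982/4049 = -1960735/4146176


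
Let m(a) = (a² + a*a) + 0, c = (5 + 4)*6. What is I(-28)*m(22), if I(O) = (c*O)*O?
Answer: 40981248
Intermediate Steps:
c = 54 (c = 9*6 = 54)
m(a) = 2*a² (m(a) = (a² + a²) + 0 = 2*a² + 0 = 2*a²)
I(O) = 54*O² (I(O) = (54*O)*O = 54*O²)
I(-28)*m(22) = (54*(-28)²)*(2*22²) = (54*784)*(2*484) = 42336*968 = 40981248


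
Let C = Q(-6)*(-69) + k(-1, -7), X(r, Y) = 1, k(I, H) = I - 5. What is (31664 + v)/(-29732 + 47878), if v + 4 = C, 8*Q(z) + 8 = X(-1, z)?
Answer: 253715/145168 ≈ 1.7477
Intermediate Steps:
k(I, H) = -5 + I
Q(z) = -7/8 (Q(z) = -1 + (⅛)*1 = -1 + ⅛ = -7/8)
C = 435/8 (C = -7/8*(-69) + (-5 - 1) = 483/8 - 6 = 435/8 ≈ 54.375)
v = 403/8 (v = -4 + 435/8 = 403/8 ≈ 50.375)
(31664 + v)/(-29732 + 47878) = (31664 + 403/8)/(-29732 + 47878) = (253715/8)/18146 = (253715/8)*(1/18146) = 253715/145168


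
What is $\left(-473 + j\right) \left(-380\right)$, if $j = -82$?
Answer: $210900$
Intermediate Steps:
$\left(-473 + j\right) \left(-380\right) = \left(-473 - 82\right) \left(-380\right) = \left(-555\right) \left(-380\right) = 210900$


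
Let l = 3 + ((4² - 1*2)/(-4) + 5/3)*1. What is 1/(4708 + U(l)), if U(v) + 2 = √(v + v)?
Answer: 14118/66439301 - √21/66439301 ≈ 0.00021243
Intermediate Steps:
l = 7/6 (l = 3 + ((16 - 2)*(-¼) + 5*(⅓))*1 = 3 + (14*(-¼) + 5/3)*1 = 3 + (-7/2 + 5/3)*1 = 3 - 11/6*1 = 3 - 11/6 = 7/6 ≈ 1.1667)
U(v) = -2 + √2*√v (U(v) = -2 + √(v + v) = -2 + √(2*v) = -2 + √2*√v)
1/(4708 + U(l)) = 1/(4708 + (-2 + √2*√(7/6))) = 1/(4708 + (-2 + √2*(√42/6))) = 1/(4708 + (-2 + √21/3)) = 1/(4706 + √21/3)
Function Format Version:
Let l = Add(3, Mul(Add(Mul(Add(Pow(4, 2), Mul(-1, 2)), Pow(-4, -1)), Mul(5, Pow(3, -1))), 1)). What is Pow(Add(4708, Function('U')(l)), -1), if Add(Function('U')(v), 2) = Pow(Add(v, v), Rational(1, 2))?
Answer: Add(Rational(14118, 66439301), Mul(Rational(-1, 66439301), Pow(21, Rational(1, 2)))) ≈ 0.00021243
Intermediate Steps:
l = Rational(7, 6) (l = Add(3, Mul(Add(Mul(Add(16, -2), Rational(-1, 4)), Mul(5, Rational(1, 3))), 1)) = Add(3, Mul(Add(Mul(14, Rational(-1, 4)), Rational(5, 3)), 1)) = Add(3, Mul(Add(Rational(-7, 2), Rational(5, 3)), 1)) = Add(3, Mul(Rational(-11, 6), 1)) = Add(3, Rational(-11, 6)) = Rational(7, 6) ≈ 1.1667)
Function('U')(v) = Add(-2, Mul(Pow(2, Rational(1, 2)), Pow(v, Rational(1, 2)))) (Function('U')(v) = Add(-2, Pow(Add(v, v), Rational(1, 2))) = Add(-2, Pow(Mul(2, v), Rational(1, 2))) = Add(-2, Mul(Pow(2, Rational(1, 2)), Pow(v, Rational(1, 2)))))
Pow(Add(4708, Function('U')(l)), -1) = Pow(Add(4708, Add(-2, Mul(Pow(2, Rational(1, 2)), Pow(Rational(7, 6), Rational(1, 2))))), -1) = Pow(Add(4708, Add(-2, Mul(Pow(2, Rational(1, 2)), Mul(Rational(1, 6), Pow(42, Rational(1, 2)))))), -1) = Pow(Add(4708, Add(-2, Mul(Rational(1, 3), Pow(21, Rational(1, 2))))), -1) = Pow(Add(4706, Mul(Rational(1, 3), Pow(21, Rational(1, 2)))), -1)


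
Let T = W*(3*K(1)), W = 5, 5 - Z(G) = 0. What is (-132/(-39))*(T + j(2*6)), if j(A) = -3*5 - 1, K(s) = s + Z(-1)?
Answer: 3256/13 ≈ 250.46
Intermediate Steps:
Z(G) = 5 (Z(G) = 5 - 1*0 = 5 + 0 = 5)
K(s) = 5 + s (K(s) = s + 5 = 5 + s)
j(A) = -16 (j(A) = -15 - 1 = -16)
T = 90 (T = 5*(3*(5 + 1)) = 5*(3*6) = 5*18 = 90)
(-132/(-39))*(T + j(2*6)) = (-132/(-39))*(90 - 16) = -132*(-1/39)*74 = (44/13)*74 = 3256/13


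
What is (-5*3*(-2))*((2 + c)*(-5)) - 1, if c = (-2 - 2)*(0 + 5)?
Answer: 2699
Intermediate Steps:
c = -20 (c = -4*5 = -20)
(-5*3*(-2))*((2 + c)*(-5)) - 1 = (-5*3*(-2))*((2 - 20)*(-5)) - 1 = (-15*(-2))*(-18*(-5)) - 1 = 30*90 - 1 = 2700 - 1 = 2699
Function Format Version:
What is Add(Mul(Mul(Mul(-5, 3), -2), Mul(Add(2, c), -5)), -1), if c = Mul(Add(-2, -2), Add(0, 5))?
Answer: 2699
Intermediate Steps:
c = -20 (c = Mul(-4, 5) = -20)
Add(Mul(Mul(Mul(-5, 3), -2), Mul(Add(2, c), -5)), -1) = Add(Mul(Mul(Mul(-5, 3), -2), Mul(Add(2, -20), -5)), -1) = Add(Mul(Mul(-15, -2), Mul(-18, -5)), -1) = Add(Mul(30, 90), -1) = Add(2700, -1) = 2699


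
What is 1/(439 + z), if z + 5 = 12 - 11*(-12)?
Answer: 1/578 ≈ 0.0017301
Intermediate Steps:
z = 139 (z = -5 + (12 - 11*(-12)) = -5 + (12 + 132) = -5 + 144 = 139)
1/(439 + z) = 1/(439 + 139) = 1/578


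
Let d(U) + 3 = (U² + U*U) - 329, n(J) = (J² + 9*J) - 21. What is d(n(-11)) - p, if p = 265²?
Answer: -70555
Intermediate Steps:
n(J) = -21 + J² + 9*J
d(U) = -332 + 2*U² (d(U) = -3 + ((U² + U*U) - 329) = -3 + ((U² + U²) - 329) = -3 + (2*U² - 329) = -3 + (-329 + 2*U²) = -332 + 2*U²)
p = 70225
d(n(-11)) - p = (-332 + 2*(-21 + (-11)² + 9*(-11))²) - 1*70225 = (-332 + 2*(-21 + 121 - 99)²) - 70225 = (-332 + 2*1²) - 70225 = (-332 + 2*1) - 70225 = (-332 + 2) - 70225 = -330 - 70225 = -70555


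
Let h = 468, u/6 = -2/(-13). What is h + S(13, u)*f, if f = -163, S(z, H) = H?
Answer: 4128/13 ≈ 317.54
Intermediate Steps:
u = 12/13 (u = 6*(-2/(-13)) = 6*(-2*(-1/13)) = 6*(2/13) = 12/13 ≈ 0.92308)
h + S(13, u)*f = 468 + (12/13)*(-163) = 468 - 1956/13 = 4128/13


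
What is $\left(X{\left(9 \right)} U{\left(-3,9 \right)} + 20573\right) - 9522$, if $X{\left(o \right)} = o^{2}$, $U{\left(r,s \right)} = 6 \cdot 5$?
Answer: $13481$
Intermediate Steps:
$U{\left(r,s \right)} = 30$
$\left(X{\left(9 \right)} U{\left(-3,9 \right)} + 20573\right) - 9522 = \left(9^{2} \cdot 30 + 20573\right) - 9522 = \left(81 \cdot 30 + 20573\right) - 9522 = \left(2430 + 20573\right) - 9522 = 23003 - 9522 = 13481$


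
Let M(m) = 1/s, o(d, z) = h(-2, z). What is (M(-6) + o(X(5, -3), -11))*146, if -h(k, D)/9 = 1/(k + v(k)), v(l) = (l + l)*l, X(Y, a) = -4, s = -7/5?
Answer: -2263/7 ≈ -323.29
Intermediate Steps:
s = -7/5 (s = -7*⅕ = -7/5 ≈ -1.4000)
v(l) = 2*l² (v(l) = (2*l)*l = 2*l²)
h(k, D) = -9/(k + 2*k²)
o(d, z) = -3/2 (o(d, z) = -9/(-2*(1 + 2*(-2))) = -9*(-½)/(1 - 4) = -9*(-½)/(-3) = -9*(-½)*(-⅓) = -3/2)
M(m) = -5/7 (M(m) = 1/(-7/5) = -5/7)
(M(-6) + o(X(5, -3), -11))*146 = (-5/7 - 3/2)*146 = -31/14*146 = -2263/7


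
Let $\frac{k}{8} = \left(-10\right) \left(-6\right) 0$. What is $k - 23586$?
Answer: $-23586$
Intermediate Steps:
$k = 0$ ($k = 8 \left(-10\right) \left(-6\right) 0 = 8 \cdot 60 \cdot 0 = 8 \cdot 0 = 0$)
$k - 23586 = 0 - 23586 = -23586$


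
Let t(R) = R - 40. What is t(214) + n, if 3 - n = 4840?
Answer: -4663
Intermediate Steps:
n = -4837 (n = 3 - 1*4840 = 3 - 4840 = -4837)
t(R) = -40 + R
t(214) + n = (-40 + 214) - 4837 = 174 - 4837 = -4663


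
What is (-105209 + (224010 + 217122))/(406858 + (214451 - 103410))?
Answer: 335923/517899 ≈ 0.64863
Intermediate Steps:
(-105209 + (224010 + 217122))/(406858 + (214451 - 103410)) = (-105209 + 441132)/(406858 + 111041) = 335923/517899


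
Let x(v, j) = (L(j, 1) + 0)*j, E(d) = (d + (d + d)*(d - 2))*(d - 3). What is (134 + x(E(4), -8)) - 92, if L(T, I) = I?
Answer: 34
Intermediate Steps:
E(d) = (-3 + d)*(d + 2*d*(-2 + d)) (E(d) = (d + (2*d)*(-2 + d))*(-3 + d) = (d + 2*d*(-2 + d))*(-3 + d) = (-3 + d)*(d + 2*d*(-2 + d)))
x(v, j) = j (x(v, j) = (1 + 0)*j = 1*j = j)
(134 + x(E(4), -8)) - 92 = (134 - 8) - 92 = 126 - 92 = 34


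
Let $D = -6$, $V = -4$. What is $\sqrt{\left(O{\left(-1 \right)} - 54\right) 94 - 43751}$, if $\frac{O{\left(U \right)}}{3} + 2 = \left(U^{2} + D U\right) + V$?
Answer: $i \sqrt{48545} \approx 220.33 i$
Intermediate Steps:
$O{\left(U \right)} = -18 - 18 U + 3 U^{2}$ ($O{\left(U \right)} = -6 + 3 \left(\left(U^{2} - 6 U\right) - 4\right) = -6 + 3 \left(-4 + U^{2} - 6 U\right) = -6 - \left(12 - 3 U^{2} + 18 U\right) = -18 - 18 U + 3 U^{2}$)
$\sqrt{\left(O{\left(-1 \right)} - 54\right) 94 - 43751} = \sqrt{\left(\left(-18 - -18 + 3 \left(-1\right)^{2}\right) - 54\right) 94 - 43751} = \sqrt{\left(\left(-18 + 18 + 3 \cdot 1\right) - 54\right) 94 - 43751} = \sqrt{\left(\left(-18 + 18 + 3\right) - 54\right) 94 - 43751} = \sqrt{\left(3 - 54\right) 94 - 43751} = \sqrt{\left(-51\right) 94 - 43751} = \sqrt{-4794 - 43751} = \sqrt{-48545} = i \sqrt{48545}$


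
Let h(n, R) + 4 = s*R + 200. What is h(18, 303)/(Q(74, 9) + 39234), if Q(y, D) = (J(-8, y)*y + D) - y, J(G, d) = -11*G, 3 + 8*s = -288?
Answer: -86605/365448 ≈ -0.23698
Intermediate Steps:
s = -291/8 (s = -3/8 + (⅛)*(-288) = -3/8 - 36 = -291/8 ≈ -36.375)
h(n, R) = 196 - 291*R/8 (h(n, R) = -4 + (-291*R/8 + 200) = -4 + (200 - 291*R/8) = 196 - 291*R/8)
Q(y, D) = D + 87*y (Q(y, D) = ((-11*(-8))*y + D) - y = (88*y + D) - y = (D + 88*y) - y = D + 87*y)
h(18, 303)/(Q(74, 9) + 39234) = (196 - 291/8*303)/((9 + 87*74) + 39234) = (196 - 88173/8)/((9 + 6438) + 39234) = -86605/(8*(6447 + 39234)) = -86605/8/45681 = -86605/8*1/45681 = -86605/365448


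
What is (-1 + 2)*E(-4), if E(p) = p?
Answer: -4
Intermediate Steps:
(-1 + 2)*E(-4) = (-1 + 2)*(-4) = 1*(-4) = -4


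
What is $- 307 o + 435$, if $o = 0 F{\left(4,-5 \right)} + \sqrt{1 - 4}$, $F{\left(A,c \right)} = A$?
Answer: $435 - 307 i \sqrt{3} \approx 435.0 - 531.74 i$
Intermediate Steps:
$o = i \sqrt{3}$ ($o = 0 \cdot 4 + \sqrt{1 - 4} = 0 + \sqrt{-3} = 0 + i \sqrt{3} = i \sqrt{3} \approx 1.732 i$)
$- 307 o + 435 = - 307 i \sqrt{3} + 435 = 435 - 307 i \sqrt{3}$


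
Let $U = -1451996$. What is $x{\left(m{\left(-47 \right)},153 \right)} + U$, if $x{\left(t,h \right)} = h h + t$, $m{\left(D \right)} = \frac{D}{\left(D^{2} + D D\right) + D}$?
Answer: $- \frac{132858592}{93} \approx -1.4286 \cdot 10^{6}$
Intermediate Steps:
$m{\left(D \right)} = \frac{D}{D + 2 D^{2}}$ ($m{\left(D \right)} = \frac{D}{\left(D^{2} + D^{2}\right) + D} = \frac{D}{2 D^{2} + D} = \frac{D}{D + 2 D^{2}}$)
$x{\left(t,h \right)} = t + h^{2}$ ($x{\left(t,h \right)} = h^{2} + t = t + h^{2}$)
$x{\left(m{\left(-47 \right)},153 \right)} + U = \left(\frac{1}{1 + 2 \left(-47\right)} + 153^{2}\right) - 1451996 = \left(\frac{1}{1 - 94} + 23409\right) - 1451996 = \left(\frac{1}{-93} + 23409\right) - 1451996 = \left(- \frac{1}{93} + 23409\right) - 1451996 = \frac{2177036}{93} - 1451996 = - \frac{132858592}{93}$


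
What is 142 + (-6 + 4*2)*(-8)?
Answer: 126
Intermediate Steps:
142 + (-6 + 4*2)*(-8) = 142 + (-6 + 8)*(-8) = 142 + 2*(-8) = 142 - 16 = 126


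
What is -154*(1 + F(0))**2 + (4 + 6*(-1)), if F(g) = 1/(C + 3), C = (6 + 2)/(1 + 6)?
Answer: -201266/841 ≈ -239.32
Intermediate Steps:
C = 8/7 ≈ 1.1429
F(g) = 7/29 (F(g) = 1/(8/7 + 3) = 1/(29/7) = 7/29)
-154*(1 + F(0))**2 + (4 + 6*(-1)) = -154*(1 + 7/29)**2 + (4 + 6*(-1)) = -154*(36/29)**2 + (4 - 6) = -154*1296/841 - 2 = -199584/841 - 2 = -201266/841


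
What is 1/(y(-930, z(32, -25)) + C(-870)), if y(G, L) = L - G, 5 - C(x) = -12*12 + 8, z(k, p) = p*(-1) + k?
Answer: 1/1128 ≈ 0.00088653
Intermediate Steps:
z(k, p) = k - p (z(k, p) = -p + k = k - p)
C(x) = 141 (C(x) = 5 - (-12*12 + 8) = 5 - (-144 + 8) = 5 - 1*(-136) = 5 + 136 = 141)
1/(y(-930, z(32, -25)) + C(-870)) = 1/(((32 - 1*(-25)) - 1*(-930)) + 141) = 1/(((32 + 25) + 930) + 141) = 1/((57 + 930) + 141) = 1/(987 + 141) = 1/1128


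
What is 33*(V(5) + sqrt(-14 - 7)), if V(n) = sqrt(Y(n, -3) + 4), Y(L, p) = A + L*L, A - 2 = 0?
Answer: 33*sqrt(31) + 33*I*sqrt(21) ≈ 183.74 + 151.23*I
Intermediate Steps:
A = 2 (A = 2 + 0 = 2)
Y(L, p) = 2 + L**2 (Y(L, p) = 2 + L*L = 2 + L**2)
V(n) = sqrt(6 + n**2) (V(n) = sqrt((2 + n**2) + 4) = sqrt(6 + n**2))
33*(V(5) + sqrt(-14 - 7)) = 33*(sqrt(6 + 5**2) + sqrt(-14 - 7)) = 33*(sqrt(6 + 25) + sqrt(-21)) = 33*(sqrt(31) + I*sqrt(21)) = 33*sqrt(31) + 33*I*sqrt(21)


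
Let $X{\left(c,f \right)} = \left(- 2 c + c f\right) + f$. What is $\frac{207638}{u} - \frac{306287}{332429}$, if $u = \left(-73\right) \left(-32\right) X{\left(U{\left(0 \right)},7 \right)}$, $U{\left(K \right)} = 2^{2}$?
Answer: $\frac{24853379519}{10483480944} \approx 2.3707$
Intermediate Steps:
$U{\left(K \right)} = 4$
$X{\left(c,f \right)} = f - 2 c + c f$
$u = 63072$ ($u = \left(-73\right) \left(-32\right) \left(7 - 8 + 4 \cdot 7\right) = 2336 \left(7 - 8 + 28\right) = 2336 \cdot 27 = 63072$)
$\frac{207638}{u} - \frac{306287}{332429} = \frac{207638}{63072} - \frac{306287}{332429} = 207638 \cdot \frac{1}{63072} - \frac{306287}{332429} = \frac{103819}{31536} - \frac{306287}{332429} = \frac{24853379519}{10483480944}$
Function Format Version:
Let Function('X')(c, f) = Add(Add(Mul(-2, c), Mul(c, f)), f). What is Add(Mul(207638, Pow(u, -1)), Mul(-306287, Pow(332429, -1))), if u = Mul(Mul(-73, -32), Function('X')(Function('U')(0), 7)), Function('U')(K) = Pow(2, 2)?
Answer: Rational(24853379519, 10483480944) ≈ 2.3707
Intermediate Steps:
Function('U')(K) = 4
Function('X')(c, f) = Add(f, Mul(-2, c), Mul(c, f))
u = 63072 (u = Mul(Mul(-73, -32), Add(7, Mul(-2, 4), Mul(4, 7))) = Mul(2336, Add(7, -8, 28)) = Mul(2336, 27) = 63072)
Add(Mul(207638, Pow(u, -1)), Mul(-306287, Pow(332429, -1))) = Add(Mul(207638, Pow(63072, -1)), Mul(-306287, Pow(332429, -1))) = Add(Mul(207638, Rational(1, 63072)), Mul(-306287, Rational(1, 332429))) = Add(Rational(103819, 31536), Rational(-306287, 332429)) = Rational(24853379519, 10483480944)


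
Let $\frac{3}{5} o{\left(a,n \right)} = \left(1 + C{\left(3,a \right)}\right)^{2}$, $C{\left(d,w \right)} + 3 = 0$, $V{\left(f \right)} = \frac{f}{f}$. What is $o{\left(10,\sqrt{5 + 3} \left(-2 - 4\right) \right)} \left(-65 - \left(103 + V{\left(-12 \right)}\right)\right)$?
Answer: $- \frac{3380}{3} \approx -1126.7$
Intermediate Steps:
$V{\left(f \right)} = 1$
$C{\left(d,w \right)} = -3$ ($C{\left(d,w \right)} = -3 + 0 = -3$)
$o{\left(a,n \right)} = \frac{20}{3}$ ($o{\left(a,n \right)} = \frac{5 \left(1 - 3\right)^{2}}{3} = \frac{5 \left(-2\right)^{2}}{3} = \frac{5}{3} \cdot 4 = \frac{20}{3}$)
$o{\left(10,\sqrt{5 + 3} \left(-2 - 4\right) \right)} \left(-65 - \left(103 + V{\left(-12 \right)}\right)\right) = \frac{20 \left(-65 - 104\right)}{3} = \frac{20}{3} \left(-169\right) = - \frac{3380}{3}$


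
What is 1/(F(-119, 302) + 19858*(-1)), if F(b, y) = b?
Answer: -1/19977 ≈ -5.0058e-5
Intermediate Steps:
1/(F(-119, 302) + 19858*(-1)) = 1/(-119 + 19858*(-1)) = 1/(-119 - 19858) = 1/(-19977) = -1/19977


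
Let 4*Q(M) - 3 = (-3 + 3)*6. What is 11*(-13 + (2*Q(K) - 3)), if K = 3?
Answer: -319/2 ≈ -159.50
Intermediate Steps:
Q(M) = 3/4 (Q(M) = 3/4 + ((-3 + 3)*6)/4 = 3/4 + (0*6)/4 = 3/4 + (1/4)*0 = 3/4 + 0 = 3/4)
11*(-13 + (2*Q(K) - 3)) = 11*(-13 + (2*(3/4) - 3)) = 11*(-13 + (3/2 - 3)) = 11*(-13 - 3/2) = 11*(-29/2) = -319/2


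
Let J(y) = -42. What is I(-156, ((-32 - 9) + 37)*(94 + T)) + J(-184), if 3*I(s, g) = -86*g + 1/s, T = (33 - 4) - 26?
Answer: 5185751/468 ≈ 11081.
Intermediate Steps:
T = 3 (T = 29 - 26 = 3)
I(s, g) = -86*g/3 + 1/(3*s) (I(s, g) = (-86*g + 1/s)/3 = (1/s - 86*g)/3 = -86*g/3 + 1/(3*s))
I(-156, ((-32 - 9) + 37)*(94 + T)) + J(-184) = (1/3)*(1 - 86*((-32 - 9) + 37)*(94 + 3)*(-156))/(-156) - 42 = (1/3)*(-1/156)*(1 - 86*(-41 + 37)*97*(-156)) - 42 = (1/3)*(-1/156)*(1 - 86*(-4*97)*(-156)) - 42 = (1/3)*(-1/156)*(1 - 86*(-388)*(-156)) - 42 = (1/3)*(-1/156)*(1 - 5205408) - 42 = (1/3)*(-1/156)*(-5205407) - 42 = 5205407/468 - 42 = 5185751/468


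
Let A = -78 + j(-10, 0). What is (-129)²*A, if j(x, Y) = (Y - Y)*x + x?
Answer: -1464408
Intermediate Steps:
j(x, Y) = x (j(x, Y) = 0*x + x = 0 + x = x)
A = -88 (A = -78 - 10 = -88)
(-129)²*A = (-129)²*(-88) = 16641*(-88) = -1464408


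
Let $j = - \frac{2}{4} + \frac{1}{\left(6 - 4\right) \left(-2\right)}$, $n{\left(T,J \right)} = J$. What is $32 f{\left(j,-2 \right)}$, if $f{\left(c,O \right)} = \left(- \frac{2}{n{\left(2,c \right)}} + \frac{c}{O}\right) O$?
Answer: $- \frac{584}{3} \approx -194.67$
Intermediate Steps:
$j = - \frac{3}{4}$ ($j = \left(-2\right) \frac{1}{4} + \frac{1}{2} \left(- \frac{1}{2}\right) = - \frac{1}{2} + \frac{1}{2} \left(- \frac{1}{2}\right) = - \frac{1}{2} - \frac{1}{4} = - \frac{3}{4} \approx -0.75$)
$f{\left(c,O \right)} = O \left(- \frac{2}{c} + \frac{c}{O}\right)$ ($f{\left(c,O \right)} = \left(- \frac{2}{c} + \frac{c}{O}\right) O = O \left(- \frac{2}{c} + \frac{c}{O}\right)$)
$32 f{\left(j,-2 \right)} = 32 \left(- \frac{3}{4} - - \frac{4}{- \frac{3}{4}}\right) = 32 \left(- \frac{3}{4} - \left(-4\right) \left(- \frac{4}{3}\right)\right) = 32 \left(- \frac{3}{4} - \frac{16}{3}\right) = 32 \left(- \frac{73}{12}\right) = - \frac{584}{3}$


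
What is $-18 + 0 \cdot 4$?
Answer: $-18$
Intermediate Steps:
$-18 + 0 \cdot 4 = -18 + 0 = -18$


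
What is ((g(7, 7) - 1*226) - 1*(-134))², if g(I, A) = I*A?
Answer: 1849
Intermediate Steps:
g(I, A) = A*I
((g(7, 7) - 1*226) - 1*(-134))² = ((7*7 - 1*226) - 1*(-134))² = ((49 - 226) + 134)² = (-177 + 134)² = (-43)² = 1849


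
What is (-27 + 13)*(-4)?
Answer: 56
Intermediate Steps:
(-27 + 13)*(-4) = -14*(-4) = 56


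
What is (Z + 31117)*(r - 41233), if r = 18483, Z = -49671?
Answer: 422103500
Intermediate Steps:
(Z + 31117)*(r - 41233) = (-49671 + 31117)*(18483 - 41233) = -18554*(-22750) = 422103500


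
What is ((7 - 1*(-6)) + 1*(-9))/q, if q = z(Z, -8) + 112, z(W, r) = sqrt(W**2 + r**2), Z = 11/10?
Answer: 44800/1247879 - 40*sqrt(6521)/1247879 ≈ 0.033312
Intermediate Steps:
Z = 11/10 (Z = 11*(1/10) = 11/10 ≈ 1.1000)
q = 112 + sqrt(6521)/10 (q = sqrt((11/10)**2 + (-8)**2) + 112 = sqrt(121/100 + 64) + 112 = sqrt(6521/100) + 112 = sqrt(6521)/10 + 112 = 112 + sqrt(6521)/10 ≈ 120.08)
((7 - 1*(-6)) + 1*(-9))/q = ((7 - 1*(-6)) + 1*(-9))/(112 + sqrt(6521)/10) = ((7 + 6) - 9)/(112 + sqrt(6521)/10) = (13 - 9)/(112 + sqrt(6521)/10) = 4/(112 + sqrt(6521)/10)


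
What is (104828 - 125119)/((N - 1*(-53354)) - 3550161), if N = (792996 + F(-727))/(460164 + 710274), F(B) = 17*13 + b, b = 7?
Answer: 3958226243/682132499707 ≈ 0.0058027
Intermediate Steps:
F(B) = 228 (F(B) = 17*13 + 7 = 221 + 7 = 228)
N = 132204/195073 (N = (792996 + 228)/(460164 + 710274) = 793224/1170438 = 793224*(1/1170438) = 132204/195073 ≈ 0.67772)
(104828 - 125119)/((N - 1*(-53354)) - 3550161) = (104828 - 125119)/((132204/195073 - 1*(-53354)) - 3550161) = -20291/((132204/195073 + 53354) - 3550161) = -20291/(10408057046/195073 - 3550161) = -20291/(-682132499707/195073) = -20291*(-195073/682132499707) = 3958226243/682132499707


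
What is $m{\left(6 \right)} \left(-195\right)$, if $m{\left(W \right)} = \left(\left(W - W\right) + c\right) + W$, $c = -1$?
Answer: $-975$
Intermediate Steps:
$m{\left(W \right)} = -1 + W$ ($m{\left(W \right)} = \left(\left(W - W\right) - 1\right) + W = \left(0 - 1\right) + W = -1 + W$)
$m{\left(6 \right)} \left(-195\right) = \left(-1 + 6\right) \left(-195\right) = 5 \left(-195\right) = -975$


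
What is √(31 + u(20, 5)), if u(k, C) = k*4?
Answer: √111 ≈ 10.536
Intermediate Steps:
u(k, C) = 4*k
√(31 + u(20, 5)) = √(31 + 4*20) = √(31 + 80) = √111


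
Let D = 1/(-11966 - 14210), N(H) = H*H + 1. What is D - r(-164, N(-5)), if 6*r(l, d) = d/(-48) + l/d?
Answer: 3496015/3062592 ≈ 1.1415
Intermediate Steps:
N(H) = 1 + H**2 (N(H) = H**2 + 1 = 1 + H**2)
r(l, d) = -d/288 + l/(6*d) (r(l, d) = (d/(-48) + l/d)/6 = (d*(-1/48) + l/d)/6 = (-d/48 + l/d)/6 = -d/288 + l/(6*d))
D = -1/26176 (D = 1/(-26176) = -1/26176 ≈ -3.8203e-5)
D - r(-164, N(-5)) = -1/26176 - (-(1 + (-5)**2)/288 + (1/6)*(-164)/(1 + (-5)**2)) = -1/26176 - (-(1 + 25)/288 + (1/6)*(-164)/(1 + 25)) = -1/26176 - (-1/288*26 + (1/6)*(-164)/26) = -1/26176 - (-13/144 + (1/6)*(-164)*(1/26)) = -1/26176 - (-13/144 - 41/39) = -1/26176 - 1*(-2137/1872) = -1/26176 + 2137/1872 = 3496015/3062592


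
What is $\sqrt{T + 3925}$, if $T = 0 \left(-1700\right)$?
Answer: $5 \sqrt{157} \approx 62.65$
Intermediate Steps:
$T = 0$
$\sqrt{T + 3925} = \sqrt{0 + 3925} = \sqrt{3925} = 5 \sqrt{157}$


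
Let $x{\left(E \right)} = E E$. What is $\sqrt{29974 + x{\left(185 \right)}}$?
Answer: $\sqrt{64199} \approx 253.38$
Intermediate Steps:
$x{\left(E \right)} = E^{2}$
$\sqrt{29974 + x{\left(185 \right)}} = \sqrt{29974 + 185^{2}} = \sqrt{29974 + 34225} = \sqrt{64199}$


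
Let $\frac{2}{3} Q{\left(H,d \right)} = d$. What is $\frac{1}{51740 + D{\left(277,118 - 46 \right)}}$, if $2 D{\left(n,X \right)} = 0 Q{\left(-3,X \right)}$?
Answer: $\frac{1}{51740} \approx 1.9327 \cdot 10^{-5}$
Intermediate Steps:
$Q{\left(H,d \right)} = \frac{3 d}{2}$
$D{\left(n,X \right)} = 0$ ($D{\left(n,X \right)} = \frac{0 \frac{3 X}{2}}{2} = \frac{1}{2} \cdot 0 = 0$)
$\frac{1}{51740 + D{\left(277,118 - 46 \right)}} = \frac{1}{51740 + 0} = \frac{1}{51740}$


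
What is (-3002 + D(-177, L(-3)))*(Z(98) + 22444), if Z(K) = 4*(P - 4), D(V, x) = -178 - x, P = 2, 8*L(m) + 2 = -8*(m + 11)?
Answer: -71161383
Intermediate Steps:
L(m) = -45/4 - m (L(m) = -1/4 + (-8*(m + 11))/8 = -1/4 + (-8*(11 + m))/8 = -1/4 + (-88 - 8*m)/8 = -1/4 + (-11 - m) = -45/4 - m)
Z(K) = -8 (Z(K) = 4*(2 - 4) = 4*(-2) = -8)
(-3002 + D(-177, L(-3)))*(Z(98) + 22444) = (-3002 + (-178 - (-45/4 - 1*(-3))))*(-8 + 22444) = (-3002 + (-178 - (-45/4 + 3)))*22436 = (-3002 + (-178 - 1*(-33/4)))*22436 = (-3002 + (-178 + 33/4))*22436 = (-3002 - 679/4)*22436 = -12687/4*22436 = -71161383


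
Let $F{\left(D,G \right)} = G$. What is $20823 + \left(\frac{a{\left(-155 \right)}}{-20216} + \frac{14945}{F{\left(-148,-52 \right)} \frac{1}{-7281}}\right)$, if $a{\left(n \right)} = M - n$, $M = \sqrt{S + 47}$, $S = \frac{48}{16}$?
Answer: $\frac{555421159399}{262808} - \frac{5 \sqrt{2}}{20216} \approx 2.1134 \cdot 10^{6}$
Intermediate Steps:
$S = 3$ ($S = 48 \cdot \frac{1}{16} = 3$)
$M = 5 \sqrt{2}$ ($M = \sqrt{3 + 47} = \sqrt{50} = 5 \sqrt{2} \approx 7.0711$)
$a{\left(n \right)} = - n + 5 \sqrt{2}$ ($a{\left(n \right)} = 5 \sqrt{2} - n = - n + 5 \sqrt{2}$)
$20823 + \left(\frac{a{\left(-155 \right)}}{-20216} + \frac{14945}{F{\left(-148,-52 \right)} \frac{1}{-7281}}\right) = 20823 + \left(\frac{\left(-1\right) \left(-155\right) + 5 \sqrt{2}}{-20216} + \frac{14945}{\left(-52\right) \frac{1}{-7281}}\right) = 20823 + \left(\left(155 + 5 \sqrt{2}\right) \left(- \frac{1}{20216}\right) + \frac{14945}{\left(-52\right) \left(- \frac{1}{7281}\right)}\right) = 20823 - \left(\frac{155}{20216} - \frac{108814545}{52} + \frac{5 \sqrt{2}}{20216}\right) = 20823 + \left(\left(- \frac{155}{20216} - \frac{5 \sqrt{2}}{20216}\right) + 14945 \cdot \frac{7281}{52}\right) = 20823 + \left(\left(- \frac{155}{20216} - \frac{5 \sqrt{2}}{20216}\right) + \frac{108814545}{52}\right) = 20823 + \left(\frac{549948708415}{262808} - \frac{5 \sqrt{2}}{20216}\right) = \frac{555421159399}{262808} - \frac{5 \sqrt{2}}{20216}$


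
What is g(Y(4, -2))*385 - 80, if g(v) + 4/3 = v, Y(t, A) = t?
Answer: 2840/3 ≈ 946.67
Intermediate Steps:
g(v) = -4/3 + v
g(Y(4, -2))*385 - 80 = (-4/3 + 4)*385 - 80 = (8/3)*385 - 80 = 3080/3 - 80 = 2840/3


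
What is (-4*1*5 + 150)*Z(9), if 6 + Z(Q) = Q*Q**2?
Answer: 93990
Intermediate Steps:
Z(Q) = -6 + Q**3 (Z(Q) = -6 + Q*Q**2 = -6 + Q**3)
(-4*1*5 + 150)*Z(9) = (-4*1*5 + 150)*(-6 + 9**3) = (-4*5 + 150)*(-6 + 729) = (-20 + 150)*723 = 130*723 = 93990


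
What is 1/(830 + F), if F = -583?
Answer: 1/247 ≈ 0.0040486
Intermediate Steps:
1/(830 + F) = 1/(830 - 583) = 1/247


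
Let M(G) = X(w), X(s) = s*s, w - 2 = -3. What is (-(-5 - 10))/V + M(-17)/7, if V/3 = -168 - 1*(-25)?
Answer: 108/1001 ≈ 0.10789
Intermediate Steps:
w = -1 (w = 2 - 3 = -1)
V = -429 (V = 3*(-168 - 1*(-25)) = 3*(-168 + 25) = 3*(-143) = -429)
X(s) = s²
M(G) = 1 (M(G) = (-1)² = 1)
(-(-5 - 10))/V + M(-17)/7 = -(-5 - 10)/(-429) + 1/7 = -1*(-15)*(-1/429) + 1*(⅐) = 15*(-1/429) + ⅐ = -5/143 + ⅐ = 108/1001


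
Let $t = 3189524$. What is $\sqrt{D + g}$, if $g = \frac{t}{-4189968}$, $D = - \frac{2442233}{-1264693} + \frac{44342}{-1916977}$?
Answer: $\frac{\sqrt{22825523762735889171640960500856127}}{141084799951791834} \approx 1.0709$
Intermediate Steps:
$D = \frac{4625625472635}{2424387393061}$ ($D = \left(-2442233\right) \left(- \frac{1}{1264693}\right) + 44342 \left(- \frac{1}{1916977}\right) = \frac{2442233}{1264693} - \frac{44342}{1916977} = \frac{4625625472635}{2424387393061} \approx 1.908$)
$g = - \frac{797381}{1047492}$ ($g = \frac{3189524}{-4189968} = 3189524 \left(- \frac{1}{4189968}\right) = - \frac{797381}{1047492} \approx -0.76123$)
$\sqrt{D + g} = \sqrt{\frac{4625625472635}{2424387393061} - \frac{797381}{1047492}} = \sqrt{\frac{2912145233715008179}{2539526399132253012}} = \frac{\sqrt{22825523762735889171640960500856127}}{141084799951791834}$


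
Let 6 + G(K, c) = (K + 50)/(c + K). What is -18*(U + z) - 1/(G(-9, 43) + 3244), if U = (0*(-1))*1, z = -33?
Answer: 65418968/110133 ≈ 594.00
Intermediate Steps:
U = 0 (U = 0*1 = 0)
G(K, c) = -6 + (50 + K)/(K + c) (G(K, c) = -6 + (K + 50)/(c + K) = -6 + (50 + K)/(K + c))
-18*(U + z) - 1/(G(-9, 43) + 3244) = -18*(0 - 33) - 1/((50 - 6*43 - 5*(-9))/(-9 + 43) + 3244) = -18*(-33) - 1/((50 - 258 + 45)/34 + 3244) = 594 - 1/((1/34)*(-163) + 3244) = 594 - 1/(-163/34 + 3244) = 594 - 1/110133/34 = 594 - 1*34/110133 = 594 - 34/110133 = 65418968/110133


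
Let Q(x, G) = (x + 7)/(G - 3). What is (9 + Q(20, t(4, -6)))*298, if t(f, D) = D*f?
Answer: 2384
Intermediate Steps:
Q(x, G) = (7 + x)/(-3 + G)
(9 + Q(20, t(4, -6)))*298 = (9 + (7 + 20)/(-3 - 6*4))*298 = (9 + 27/(-3 - 24))*298 = (9 + 27/(-27))*298 = (9 - 1/27*27)*298 = (9 - 1)*298 = 8*298 = 2384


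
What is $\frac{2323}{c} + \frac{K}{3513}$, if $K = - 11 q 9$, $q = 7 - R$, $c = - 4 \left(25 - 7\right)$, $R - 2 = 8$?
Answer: $- \frac{2713105}{84312} \approx -32.179$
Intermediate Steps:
$R = 10$ ($R = 2 + 8 = 10$)
$c = -72$ ($c = \left(-4\right) 18 = -72$)
$q = -3$ ($q = 7 - 10 = -3$)
$K = 297$ ($K = \left(-11\right) \left(-3\right) 9 = 33 \cdot 9 = 297$)
$\frac{2323}{c} + \frac{K}{3513} = \frac{2323}{-72} + \frac{297}{3513} = 2323 \left(- \frac{1}{72}\right) + 297 \cdot \frac{1}{3513} = - \frac{2323}{72} + \frac{99}{1171} = - \frac{2713105}{84312}$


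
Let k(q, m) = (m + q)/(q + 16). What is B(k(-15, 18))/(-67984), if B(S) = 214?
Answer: -107/33992 ≈ -0.0031478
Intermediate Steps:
k(q, m) = (m + q)/(16 + q)
B(k(-15, 18))/(-67984) = 214/(-67984) = 214*(-1/67984) = -107/33992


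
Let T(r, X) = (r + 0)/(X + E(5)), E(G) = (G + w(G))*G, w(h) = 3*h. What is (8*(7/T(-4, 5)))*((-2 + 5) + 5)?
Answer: -11760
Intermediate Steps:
E(G) = 4*G² (E(G) = (G + 3*G)*G = (4*G)*G = 4*G²)
T(r, X) = r/(100 + X) (T(r, X) = (r + 0)/(X + 4*5²) = r/(X + 4*25) = r/(X + 100) = r/(100 + X))
(8*(7/T(-4, 5)))*((-2 + 5) + 5) = (8*(7/((-4/(100 + 5)))))*((-2 + 5) + 5) = (8*(7/((-4/105))))*(3 + 5) = (8*(7/((-4*1/105))))*8 = (8*(7/(-4/105)))*8 = (8*(7*(-105/4)))*8 = (8*(-735/4))*8 = -1470*8 = -11760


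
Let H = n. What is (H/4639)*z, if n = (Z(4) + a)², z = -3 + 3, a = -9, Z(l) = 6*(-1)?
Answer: 0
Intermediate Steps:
Z(l) = -6
z = 0
n = 225 (n = (-6 - 9)² = (-15)² = 225)
H = 225
(H/4639)*z = (225/4639)*0 = 0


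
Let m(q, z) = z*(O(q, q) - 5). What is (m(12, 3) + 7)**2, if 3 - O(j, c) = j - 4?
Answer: 529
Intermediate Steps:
O(j, c) = 7 - j (O(j, c) = 3 - (j - 4) = 3 - (-4 + j) = 3 + (4 - j) = 7 - j)
m(q, z) = z*(2 - q) (m(q, z) = z*((7 - q) - 5) = z*(2 - q))
(m(12, 3) + 7)**2 = (3*(2 - 1*12) + 7)**2 = (3*(2 - 12) + 7)**2 = (3*(-10) + 7)**2 = (-30 + 7)**2 = (-23)**2 = 529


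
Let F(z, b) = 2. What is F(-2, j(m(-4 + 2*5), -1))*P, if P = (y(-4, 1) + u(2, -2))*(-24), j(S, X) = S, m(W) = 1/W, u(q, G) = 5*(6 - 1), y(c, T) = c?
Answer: -1008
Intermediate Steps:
u(q, G) = 25 (u(q, G) = 5*5 = 25)
P = -504 (P = (-4 + 25)*(-24) = 21*(-24) = -504)
F(-2, j(m(-4 + 2*5), -1))*P = 2*(-504) = -1008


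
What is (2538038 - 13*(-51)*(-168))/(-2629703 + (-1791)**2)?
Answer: 1213327/288989 ≈ 4.1985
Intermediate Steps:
(2538038 - 13*(-51)*(-168))/(-2629703 + (-1791)**2) = (2538038 + 663*(-168))/(-2629703 + 3207681) = (2538038 - 111384)/577978 = 2426654*(1/577978) = 1213327/288989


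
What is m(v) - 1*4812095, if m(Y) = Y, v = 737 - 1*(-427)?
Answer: -4810931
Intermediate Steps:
v = 1164 (v = 737 + 427 = 1164)
m(v) - 1*4812095 = 1164 - 1*4812095 = 1164 - 4812095 = -4810931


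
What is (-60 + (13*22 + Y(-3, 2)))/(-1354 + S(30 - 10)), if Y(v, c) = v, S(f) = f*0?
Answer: -223/1354 ≈ -0.16470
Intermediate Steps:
S(f) = 0
(-60 + (13*22 + Y(-3, 2)))/(-1354 + S(30 - 10)) = (-60 + (13*22 - 3))/(-1354 + 0) = (-60 + (286 - 3))/(-1354) = (-60 + 283)*(-1/1354) = 223*(-1/1354) = -223/1354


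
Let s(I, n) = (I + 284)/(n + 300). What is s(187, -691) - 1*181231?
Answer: -70861792/391 ≈ -1.8123e+5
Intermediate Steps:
s(I, n) = (284 + I)/(300 + n)
s(187, -691) - 1*181231 = (284 + 187)/(300 - 691) - 1*181231 = 471/(-391) - 181231 = -1/391*471 - 181231 = -471/391 - 181231 = -70861792/391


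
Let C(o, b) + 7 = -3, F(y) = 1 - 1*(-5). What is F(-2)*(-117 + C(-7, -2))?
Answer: -762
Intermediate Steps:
F(y) = 6 (F(y) = 1 + 5 = 6)
C(o, b) = -10 (C(o, b) = -7 - 3 = -10)
F(-2)*(-117 + C(-7, -2)) = 6*(-117 - 10) = 6*(-127) = -762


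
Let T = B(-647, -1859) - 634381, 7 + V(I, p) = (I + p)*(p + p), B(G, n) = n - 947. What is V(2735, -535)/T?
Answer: 2354007/637187 ≈ 3.6944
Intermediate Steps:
B(G, n) = -947 + n
V(I, p) = -7 + 2*p*(I + p) (V(I, p) = -7 + (I + p)*(p + p) = -7 + (I + p)*(2*p) = -7 + 2*p*(I + p))
T = -637187 (T = (-947 - 1859) - 634381 = -2806 - 634381 = -637187)
V(2735, -535)/T = (-7 + 2*(-535)² + 2*2735*(-535))/(-637187) = (-7 + 2*286225 - 2926450)*(-1/637187) = (-7 + 572450 - 2926450)*(-1/637187) = -2354007*(-1/637187) = 2354007/637187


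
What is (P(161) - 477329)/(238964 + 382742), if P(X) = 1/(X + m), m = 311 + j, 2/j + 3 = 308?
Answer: -68717237193/89502039172 ≈ -0.76777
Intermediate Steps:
j = 2/305 (j = 2/(-3 + 308) = 2/305 ≈ 0.0065574)
m = 94857/305 (m = 311 + 2/305 = 94857/305 ≈ 311.01)
P(X) = 1/(94857/305 + X) (P(X) = 1/(X + 94857/305) = 1/(94857/305 + X))
(P(161) - 477329)/(238964 + 382742) = (305/(94857 + 305*161) - 477329)/(238964 + 382742) = (305/(94857 + 49105) - 477329)/621706 = (305/143962 - 477329)*(1/621706) = -68717237193/143962*1/621706 = -68717237193/89502039172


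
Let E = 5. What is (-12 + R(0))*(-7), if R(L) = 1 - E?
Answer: 112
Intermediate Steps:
R(L) = -4 (R(L) = 1 - 1*5 = 1 - 5 = -4)
(-12 + R(0))*(-7) = (-12 - 4)*(-7) = -16*(-7) = 112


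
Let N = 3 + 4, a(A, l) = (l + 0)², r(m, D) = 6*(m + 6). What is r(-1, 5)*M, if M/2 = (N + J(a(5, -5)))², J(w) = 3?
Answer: 6000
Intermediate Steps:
r(m, D) = 36 + 6*m (r(m, D) = 6*(6 + m) = 36 + 6*m)
a(A, l) = l²
N = 7
M = 200 (M = 2*(7 + 3)² = 2*10² = 2*100 = 200)
r(-1, 5)*M = (36 + 6*(-1))*200 = (36 - 6)*200 = 30*200 = 6000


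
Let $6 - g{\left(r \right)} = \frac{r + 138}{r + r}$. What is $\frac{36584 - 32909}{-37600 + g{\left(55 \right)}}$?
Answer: $- \frac{134750}{1378511} \approx -0.09775$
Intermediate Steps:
$g{\left(r \right)} = 6 - \frac{138 + r}{2 r}$ ($g{\left(r \right)} = 6 - \frac{r + 138}{r + r} = 6 - \frac{138 + r}{2 r}$)
$\frac{36584 - 32909}{-37600 + g{\left(55 \right)}} = \frac{36584 - 32909}{-37600 + \left(\frac{11}{2} - \frac{69}{55}\right)} = \frac{3675}{-37600 + \left(\frac{11}{2} - \frac{69}{55}\right)} = \frac{3675}{-37600 + \frac{467}{110}} = \frac{3675}{- \frac{4135533}{110}} = 3675 \left(- \frac{110}{4135533}\right) = - \frac{134750}{1378511}$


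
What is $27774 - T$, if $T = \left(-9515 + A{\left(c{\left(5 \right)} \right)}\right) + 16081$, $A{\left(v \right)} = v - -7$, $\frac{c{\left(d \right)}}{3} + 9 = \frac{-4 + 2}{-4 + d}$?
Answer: $21234$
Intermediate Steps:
$c{\left(d \right)} = -27 - \frac{6}{-4 + d}$ ($c{\left(d \right)} = -27 + 3 \frac{-4 + 2}{-4 + d} = -27 + 3 \left(- \frac{2}{-4 + d}\right) = -27 - \frac{6}{-4 + d}$)
$A{\left(v \right)} = 7 + v$ ($A{\left(v \right)} = v + 7 = 7 + v$)
$T = 6540$ ($T = \left(-9515 + \left(7 + \frac{3 \left(34 - 45\right)}{-4 + 5}\right)\right) + 16081 = \left(-9515 + \left(7 + \frac{3 \left(34 - 45\right)}{1}\right)\right) + 16081 = \left(-9515 + \left(7 + 3 \cdot 1 \left(-11\right)\right)\right) + 16081 = \left(-9515 + \left(7 - 33\right)\right) + 16081 = \left(-9515 - 26\right) + 16081 = -9541 + 16081 = 6540$)
$27774 - T = 27774 - 6540 = 21234$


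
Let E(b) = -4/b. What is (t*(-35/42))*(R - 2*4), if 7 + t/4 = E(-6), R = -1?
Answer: -190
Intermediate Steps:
t = -76/3 (t = -28 + 4*(-4/(-6)) = -28 + 4*(-4*(-⅙)) = -28 + 4*(⅔) = -28 + 8/3 = -76/3 ≈ -25.333)
(t*(-35/42))*(R - 2*4) = (-(-2660)/(3*42))*(-1 - 2*4) = (-(-2660)/(3*42))*(-1 - 8) = -76/3*(-⅚)*(-9) = (190/9)*(-9) = -190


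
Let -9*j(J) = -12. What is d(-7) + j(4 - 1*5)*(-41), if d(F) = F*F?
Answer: -17/3 ≈ -5.6667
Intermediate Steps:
j(J) = 4/3 (j(J) = -⅑*(-12) = 4/3)
d(F) = F²
d(-7) + j(4 - 1*5)*(-41) = (-7)² + (4/3)*(-41) = 49 - 164/3 = -17/3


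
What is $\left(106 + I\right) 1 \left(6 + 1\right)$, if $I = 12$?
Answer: $826$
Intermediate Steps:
$\left(106 + I\right) 1 \left(6 + 1\right) = \left(106 + 12\right) 1 \left(6 + 1\right) = 118 \cdot 1 \cdot 7 = 118 \cdot 7 = 826$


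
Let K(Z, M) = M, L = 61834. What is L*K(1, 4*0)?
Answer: 0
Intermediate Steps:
L*K(1, 4*0) = 61834*(4*0) = 61834*0 = 0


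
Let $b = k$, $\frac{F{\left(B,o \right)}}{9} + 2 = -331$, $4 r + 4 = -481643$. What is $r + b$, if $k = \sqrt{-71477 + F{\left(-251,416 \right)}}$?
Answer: $- \frac{481647}{4} + i \sqrt{74474} \approx -1.2041 \cdot 10^{5} + 272.9 i$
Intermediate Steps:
$r = - \frac{481647}{4}$ ($r = -1 + \frac{1}{4} \left(-481643\right) = -1 - \frac{481643}{4} = - \frac{481647}{4} \approx -1.2041 \cdot 10^{5}$)
$F{\left(B,o \right)} = -2997$ ($F{\left(B,o \right)} = -18 + 9 \left(-331\right) = -18 - 2979 = -2997$)
$k = i \sqrt{74474}$ ($k = \sqrt{-71477 - 2997} = \sqrt{-74474} = i \sqrt{74474} \approx 272.9 i$)
$b = i \sqrt{74474} \approx 272.9 i$
$r + b = - \frac{481647}{4} + i \sqrt{74474}$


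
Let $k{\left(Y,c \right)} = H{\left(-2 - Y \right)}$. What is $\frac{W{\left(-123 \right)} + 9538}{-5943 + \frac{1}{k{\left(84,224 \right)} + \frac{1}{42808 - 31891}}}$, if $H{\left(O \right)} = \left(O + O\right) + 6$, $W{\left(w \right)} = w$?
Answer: $- \frac{3412412143}{2154008064} \approx -1.5842$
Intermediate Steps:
$H{\left(O \right)} = 6 + 2 O$ ($H{\left(O \right)} = 2 O + 6 = 6 + 2 O$)
$k{\left(Y,c \right)} = 2 - 2 Y$ ($k{\left(Y,c \right)} = 6 + 2 \left(-2 - Y\right) = 6 - \left(4 + 2 Y\right) = 2 - 2 Y$)
$\frac{W{\left(-123 \right)} + 9538}{-5943 + \frac{1}{k{\left(84,224 \right)} + \frac{1}{42808 - 31891}}} = \frac{-123 + 9538}{-5943 + \frac{1}{\left(2 - 168\right) + \frac{1}{42808 - 31891}}} = \frac{9415}{-5943 + \frac{1}{\left(2 - 168\right) + \frac{1}{10917}}} = \frac{9415}{-5943 + \frac{1}{-166 + \frac{1}{10917}}} = \frac{9415}{-5943 + \frac{1}{- \frac{1812221}{10917}}} = \frac{9415}{-5943 - \frac{10917}{1812221}} = \frac{9415}{- \frac{10770040320}{1812221}} = 9415 \left(- \frac{1812221}{10770040320}\right) = - \frac{3412412143}{2154008064}$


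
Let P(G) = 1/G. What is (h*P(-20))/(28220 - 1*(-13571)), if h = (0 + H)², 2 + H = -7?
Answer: -81/835820 ≈ -9.6911e-5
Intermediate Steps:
H = -9 (H = -2 - 7 = -9)
h = 81 (h = (0 - 9)² = (-9)² = 81)
(h*P(-20))/(28220 - 1*(-13571)) = (81/(-20))/(28220 - 1*(-13571)) = (81*(-1/20))/(28220 + 13571) = -81/20/41791 = -81/20*1/41791 = -81/835820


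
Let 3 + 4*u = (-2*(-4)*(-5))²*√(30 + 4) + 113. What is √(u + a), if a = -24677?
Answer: √(-98598 + 1600*√34)/2 ≈ 149.39*I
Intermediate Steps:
u = 55/2 + 400*√34 (u = -¾ + ((-2*(-4)*(-5))²*√(30 + 4) + 113)/4 = -¾ + ((8*(-5))²*√34 + 113)/4 = -¾ + ((-40)²*√34 + 113)/4 = -¾ + (1600*√34 + 113)/4 = -¾ + (113 + 1600*√34)/4 = -¾ + (113/4 + 400*√34) = 55/2 + 400*√34 ≈ 2359.9)
√(u + a) = √((55/2 + 400*√34) - 24677) = √(-49299/2 + 400*√34)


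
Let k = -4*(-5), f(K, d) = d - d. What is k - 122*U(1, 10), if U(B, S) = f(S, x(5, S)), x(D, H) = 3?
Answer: 20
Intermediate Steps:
f(K, d) = 0
U(B, S) = 0
k = 20
k - 122*U(1, 10) = 20 - 122*0 = 20 + 0 = 20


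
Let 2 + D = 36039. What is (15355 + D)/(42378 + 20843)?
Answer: 51392/63221 ≈ 0.81289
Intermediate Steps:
D = 36037 (D = -2 + 36039 = 36037)
(15355 + D)/(42378 + 20843) = (15355 + 36037)/(42378 + 20843) = 51392/63221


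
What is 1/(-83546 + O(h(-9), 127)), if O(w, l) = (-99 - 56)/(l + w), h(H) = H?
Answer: -118/9858583 ≈ -1.1969e-5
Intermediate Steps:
O(w, l) = -155/(l + w)
1/(-83546 + O(h(-9), 127)) = 1/(-83546 - 155/(127 - 9)) = 1/(-83546 - 155/118) = 1/(-9858583/118) = -118/9858583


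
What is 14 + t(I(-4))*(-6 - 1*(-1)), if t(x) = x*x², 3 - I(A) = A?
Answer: -1701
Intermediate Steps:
I(A) = 3 - A
t(x) = x³
14 + t(I(-4))*(-6 - 1*(-1)) = 14 + (3 - 1*(-4))³*(-6 - 1*(-1)) = 14 + (3 + 4)³*(-6 + 1) = 14 + 7³*(-5) = 14 + 343*(-5) = 14 - 1715 = -1701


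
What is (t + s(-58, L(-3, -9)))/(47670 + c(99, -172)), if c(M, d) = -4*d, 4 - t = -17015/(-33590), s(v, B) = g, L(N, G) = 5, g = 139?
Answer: 957271/324869044 ≈ 0.0029466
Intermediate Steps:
s(v, B) = 139
t = 23469/6718 (t = 4 - (-17015)/(-33590) = 4 - (-17015)*(-1)/33590 = 4 - 1*3403/6718 = 4 - 3403/6718 = 23469/6718 ≈ 3.4935)
(t + s(-58, L(-3, -9)))/(47670 + c(99, -172)) = (23469/6718 + 139)/(47670 - 4*(-172)) = 957271/(6718*(47670 + 688)) = (957271/6718)/48358 = (957271/6718)*(1/48358) = 957271/324869044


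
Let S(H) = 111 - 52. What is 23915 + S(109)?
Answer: 23974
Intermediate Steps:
S(H) = 59
23915 + S(109) = 23915 + 59 = 23974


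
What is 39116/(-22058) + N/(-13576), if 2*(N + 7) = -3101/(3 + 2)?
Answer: -2620221121/1497297040 ≈ -1.7500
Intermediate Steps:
N = -3171/10 (N = -7 + (-3101/(3 + 2))/2 = -7 + (-3101/5)/2 = -7 + (-3101*⅕)/2 = -7 + (½)*(-3101/5) = -7 - 3101/10 = -3171/10 ≈ -317.10)
39116/(-22058) + N/(-13576) = 39116/(-22058) - 3171/10/(-13576) = 39116*(-1/22058) - 3171/10*(-1/13576) = -19558/11029 + 3171/135760 = -2620221121/1497297040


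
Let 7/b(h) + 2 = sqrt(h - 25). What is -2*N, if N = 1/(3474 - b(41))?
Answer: -4/6941 ≈ -0.00057629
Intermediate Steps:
b(h) = 7/(-2 + sqrt(-25 + h)) (b(h) = 7/(-2 + sqrt(h - 25)) = 7/(-2 + sqrt(-25 + h)))
N = 2/6941 (N = 1/(3474 - 7/(-2 + sqrt(-25 + 41))) = 1/(3474 - 7/(-2 + sqrt(16))) = 1/(3474 - 7/(-2 + 4)) = 1/(3474 - 7/2) = 1/(6941/2) = 2/6941 ≈ 0.00028814)
-2*N = -2*2/6941 = -4/6941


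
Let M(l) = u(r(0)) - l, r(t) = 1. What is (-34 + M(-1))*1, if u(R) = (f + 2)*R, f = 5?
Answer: -26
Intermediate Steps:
u(R) = 7*R (u(R) = (5 + 2)*R = 7*R)
M(l) = 7 - l (M(l) = 7*1 - l = 7 - l)
(-34 + M(-1))*1 = (-34 + (7 - 1*(-1)))*1 = (-34 + (7 + 1))*1 = (-34 + 8)*1 = -26*1 = -26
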